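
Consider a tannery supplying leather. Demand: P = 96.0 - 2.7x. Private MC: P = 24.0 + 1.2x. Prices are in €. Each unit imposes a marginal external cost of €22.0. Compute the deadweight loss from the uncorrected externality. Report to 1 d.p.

DWL = €62.1

Market equilibrium (private): 24.0 + 1.2x = 96.0 - 2.7x → x_m = 18.4615.
Social marginal cost = private MC + MEC = 46.0 + 1.2x.
Set SMC = demand: 46.0 + 1.2x = 96.0 - 2.7x → x* = 12.8205.
The loss is the area between SMC and demand from x* to x_m; with linear curves that's a triangle of height MEC(x_m).
DWL = ½ × 5.6410 × 22.0000 = 62.0510.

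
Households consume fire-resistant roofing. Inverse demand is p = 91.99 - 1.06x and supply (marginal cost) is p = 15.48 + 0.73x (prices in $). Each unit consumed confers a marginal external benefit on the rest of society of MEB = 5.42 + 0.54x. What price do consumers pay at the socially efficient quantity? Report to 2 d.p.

P = $22.51

Social marginal benefit = demand + MEB = 97.41 - 0.52x.
Set SMB = MC: 97.41 - 0.52x = 15.48 + 0.73x → x* = 65.5440.
Consumer price on the demand curve at x*: 91.99 − 1.06×65.5440 = 22.5134.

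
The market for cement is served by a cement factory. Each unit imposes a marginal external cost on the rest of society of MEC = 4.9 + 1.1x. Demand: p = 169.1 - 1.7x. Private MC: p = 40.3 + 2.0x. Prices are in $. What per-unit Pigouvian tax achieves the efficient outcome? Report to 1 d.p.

tax = $33.3 per unit

Social marginal cost = private MC + MEC = 45.2 + 3.1x.
Set SMC = demand: 45.2 + 3.1x = 169.1 - 1.7x → x* = 25.8125.
The Pigouvian tax equals MEC at x*: 4.9 + 1.1×25.8125 = 33.2938.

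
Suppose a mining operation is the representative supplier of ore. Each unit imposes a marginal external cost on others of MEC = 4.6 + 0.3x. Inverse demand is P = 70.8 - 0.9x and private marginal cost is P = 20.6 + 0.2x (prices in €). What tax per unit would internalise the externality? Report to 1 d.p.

Social marginal cost = private MC + MEC = 25.2 + 0.5x.
Set SMC = demand: 25.2 + 0.5x = 70.8 - 0.9x → x* = 32.5714.
The Pigouvian tax equals MEC at x*: 4.6 + 0.3×32.5714 = 14.3714.

tax = €14.4 per unit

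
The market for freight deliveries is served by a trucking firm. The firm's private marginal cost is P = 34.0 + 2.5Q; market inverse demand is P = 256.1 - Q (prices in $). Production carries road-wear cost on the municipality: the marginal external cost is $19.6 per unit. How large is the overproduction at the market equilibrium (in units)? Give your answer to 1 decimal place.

Market equilibrium (private): 34.0 + 2.5Q = 256.1 - Q → Q_m = 63.4571.
Social marginal cost = private MC + MEC = 53.6 + 2.5Q.
Set SMC = demand: 53.6 + 2.5Q = 256.1 - Q → Q* = 57.8571.
Gap = |63.4571 − 57.8571| = 5.6000.

5.6 units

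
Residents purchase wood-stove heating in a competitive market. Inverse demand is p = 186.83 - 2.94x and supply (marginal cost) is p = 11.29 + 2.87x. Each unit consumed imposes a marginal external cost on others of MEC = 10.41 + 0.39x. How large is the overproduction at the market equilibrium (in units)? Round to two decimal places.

3.58 units

Market equilibrium (private): 11.29 + 2.87x = 186.83 - 2.94x → x_m = 30.2134.
Social marginal benefit = demand − MEC = 176.42 - 3.33x.
Set SMB = MC: 176.42 - 3.33x = 11.29 + 2.87x → x* = 26.6339.
Gap = |30.2134 − 26.6339| = 3.5795.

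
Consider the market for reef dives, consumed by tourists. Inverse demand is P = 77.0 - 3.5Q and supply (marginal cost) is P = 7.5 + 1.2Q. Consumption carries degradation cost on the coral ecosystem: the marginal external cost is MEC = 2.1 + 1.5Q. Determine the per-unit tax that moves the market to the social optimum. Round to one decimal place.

tax = 18.4 per unit

Social marginal benefit = demand − MEC = 74.9 - 5.0Q.
Set SMB = MC: 74.9 - 5.0Q = 7.5 + 1.2Q → Q* = 10.8710.
The Pigouvian tax equals MEC at Q*: 2.1 + 1.5×10.8710 = 18.4065.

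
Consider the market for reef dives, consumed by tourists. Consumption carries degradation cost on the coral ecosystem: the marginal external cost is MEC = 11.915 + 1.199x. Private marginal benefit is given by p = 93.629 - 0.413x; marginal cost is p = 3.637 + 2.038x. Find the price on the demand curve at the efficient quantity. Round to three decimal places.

P = 84.795

Social marginal benefit = demand − MEC = 81.714 - 1.612x.
Set SMB = MC: 81.714 - 1.612x = 3.637 + 2.038x → x* = 21.3910.
Consumer price on the demand curve at x*: 93.629 − 0.413×21.3910 = 84.7945.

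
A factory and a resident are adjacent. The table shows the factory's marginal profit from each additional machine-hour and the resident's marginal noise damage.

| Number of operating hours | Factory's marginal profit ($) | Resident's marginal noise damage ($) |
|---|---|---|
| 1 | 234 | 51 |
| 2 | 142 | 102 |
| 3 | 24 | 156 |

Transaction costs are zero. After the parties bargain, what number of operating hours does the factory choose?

2

Bargaining reaches the level where marginal profit last exceeds marginal noise damage.
That holds through level 2 (142 ≥ 102) but not at 3 (24 < 156).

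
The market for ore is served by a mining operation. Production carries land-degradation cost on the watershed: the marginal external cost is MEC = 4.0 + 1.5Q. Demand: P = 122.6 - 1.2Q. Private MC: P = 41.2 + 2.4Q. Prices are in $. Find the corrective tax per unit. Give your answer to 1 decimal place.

tax = $26.8 per unit

Social marginal cost = private MC + MEC = 45.2 + 3.9Q.
Set SMC = demand: 45.2 + 3.9Q = 122.6 - 1.2Q → Q* = 15.1765.
The Pigouvian tax equals MEC at Q*: 4.0 + 1.5×15.1765 = 26.7648.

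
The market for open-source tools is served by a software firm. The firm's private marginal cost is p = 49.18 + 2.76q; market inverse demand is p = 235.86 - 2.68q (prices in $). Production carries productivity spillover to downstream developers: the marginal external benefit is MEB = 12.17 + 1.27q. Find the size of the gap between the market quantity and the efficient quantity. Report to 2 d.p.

Market equilibrium (private): 49.18 + 2.76q = 235.86 - 2.68q → q_m = 34.3162.
Social marginal cost = private MC − MEB = 37.01 + 1.49q.
Set SMC = demand: 37.01 + 1.49q = 235.86 - 2.68q → q* = 47.6859.
Gap = |34.3162 − 47.6859| = 13.3697.

13.37 units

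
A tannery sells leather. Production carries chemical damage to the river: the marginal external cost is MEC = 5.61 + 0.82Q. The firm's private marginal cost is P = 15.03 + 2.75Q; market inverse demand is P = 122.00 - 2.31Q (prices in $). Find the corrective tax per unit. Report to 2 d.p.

Social marginal cost = private MC + MEC = 20.64 + 3.57Q.
Set SMC = demand: 20.64 + 3.57Q = 122.00 - 2.31Q → Q* = 17.2381.
The Pigouvian tax equals MEC at Q*: 5.61 + 0.82×17.2381 = 19.7452.

tax = $19.75 per unit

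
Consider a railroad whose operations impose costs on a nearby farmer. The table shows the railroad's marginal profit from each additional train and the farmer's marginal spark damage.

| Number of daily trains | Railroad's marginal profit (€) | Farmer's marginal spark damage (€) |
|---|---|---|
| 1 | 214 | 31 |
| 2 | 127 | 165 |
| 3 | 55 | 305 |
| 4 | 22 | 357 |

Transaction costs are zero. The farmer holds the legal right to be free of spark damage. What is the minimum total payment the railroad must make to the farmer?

Efficient level: marginal profit ≥ marginal spark damage through level 1, so k* = 1.
With the farmer holding the right, the railroad must at least compensate total damage at k*: 31 = 31.

€31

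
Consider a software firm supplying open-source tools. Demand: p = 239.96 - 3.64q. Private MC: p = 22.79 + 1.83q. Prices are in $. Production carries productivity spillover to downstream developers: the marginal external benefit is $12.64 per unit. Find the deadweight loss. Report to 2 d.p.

DWL = $14.60

Market equilibrium (private): 22.79 + 1.83q = 239.96 - 3.64q → q_m = 39.7020.
Social marginal cost = private MC − MEB = 10.15 + 1.83q.
Set SMC = demand: 10.15 + 1.83q = 239.96 - 3.64q → q* = 42.0128.
The loss is the area between SMC and demand from q* to q_m; with linear curves that's a triangle of height MEB(q_m).
DWL = ½ × 2.3108 × 12.6400 = 14.6043.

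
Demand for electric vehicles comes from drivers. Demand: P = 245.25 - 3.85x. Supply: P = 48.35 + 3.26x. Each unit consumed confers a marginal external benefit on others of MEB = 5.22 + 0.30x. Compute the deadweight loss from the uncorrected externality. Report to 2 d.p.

DWL = 13.44

Market equilibrium (private): 48.35 + 3.26x = 245.25 - 3.85x → x_m = 27.6934.
Social marginal benefit = demand + MEB = 250.47 - 3.55x.
Set SMB = MC: 250.47 - 3.55x = 48.35 + 3.26x → x* = 29.6799.
Height of the DWL triangle at x_m is SMB(x_m) − MC(x_m) = MEB(x_m) = 13.5280.
DWL = ½ × 1.9865 × 13.5280 = 13.4367.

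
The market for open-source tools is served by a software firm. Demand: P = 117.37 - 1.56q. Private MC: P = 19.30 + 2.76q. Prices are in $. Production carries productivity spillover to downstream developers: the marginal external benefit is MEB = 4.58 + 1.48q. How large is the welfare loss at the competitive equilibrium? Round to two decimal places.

DWL = $256.61

Market equilibrium (private): 19.30 + 2.76q = 117.37 - 1.56q → q_m = 22.7014.
Social marginal cost = private MC − MEB = 14.72 + 1.28q.
Set SMC = demand: 14.72 + 1.28q = 117.37 - 1.56q → q* = 36.1444.
The welfare-loss triangle has base |q_m − q*| and height MEB(q_m) (the vertical gap between SMC and demand is zero at q* and MEB at q_m).
DWL = ½ × 13.4430 × 38.1781 = 256.6141.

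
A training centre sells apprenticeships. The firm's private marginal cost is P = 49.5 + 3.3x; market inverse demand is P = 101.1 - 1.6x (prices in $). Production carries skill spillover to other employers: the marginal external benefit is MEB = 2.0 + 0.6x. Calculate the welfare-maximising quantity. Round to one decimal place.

x* = 12.5

Social marginal cost = private MC − MEB = 47.5 + 2.7x.
Set SMC = demand: 47.5 + 2.7x = 101.1 - 1.6x → x* = 12.4651.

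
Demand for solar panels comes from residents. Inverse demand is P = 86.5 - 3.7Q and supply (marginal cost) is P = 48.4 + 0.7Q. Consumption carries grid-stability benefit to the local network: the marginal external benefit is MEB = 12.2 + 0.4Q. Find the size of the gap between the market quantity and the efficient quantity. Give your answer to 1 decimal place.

Market equilibrium (private): 48.4 + 0.7Q = 86.5 - 3.7Q → Q_m = 8.6591.
Social marginal benefit = demand + MEB = 98.7 - 3.3Q.
Set SMB = MC: 98.7 - 3.3Q = 48.4 + 0.7Q → Q* = 12.5750.
Gap = |8.6591 − 12.5750| = 3.9159.

3.9 units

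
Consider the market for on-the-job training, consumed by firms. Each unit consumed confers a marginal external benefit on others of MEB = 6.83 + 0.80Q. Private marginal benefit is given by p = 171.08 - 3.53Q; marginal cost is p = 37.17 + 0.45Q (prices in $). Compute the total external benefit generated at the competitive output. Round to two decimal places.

Market equilibrium (private): 37.17 + 0.45Q = 171.08 - 3.53Q → Q_m = 33.6457.
Total external benefit = ∫₀^{Q_m} (6.83 + 0.80Q) dQ = 6.83×33.6457 + ½×0.80×33.6457² = 682.6134.

$682.61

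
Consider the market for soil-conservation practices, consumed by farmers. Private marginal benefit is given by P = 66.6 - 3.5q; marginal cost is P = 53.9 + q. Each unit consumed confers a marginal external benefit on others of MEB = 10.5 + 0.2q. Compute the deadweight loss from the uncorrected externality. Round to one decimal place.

Market equilibrium (private): 53.9 + q = 66.6 - 3.5q → q_m = 2.8222.
Social marginal benefit = demand + MEB = 77.1 - 3.3q.
Set SMB = MC: 77.1 - 3.3q = 53.9 + q → q* = 5.3953.
Height of the DWL triangle at q_m is SMB(q_m) − MC(q_m) = MEB(q_m) = 11.0644.
DWL = ½ × 2.5731 × 11.0644 = 14.2349.

DWL = 14.2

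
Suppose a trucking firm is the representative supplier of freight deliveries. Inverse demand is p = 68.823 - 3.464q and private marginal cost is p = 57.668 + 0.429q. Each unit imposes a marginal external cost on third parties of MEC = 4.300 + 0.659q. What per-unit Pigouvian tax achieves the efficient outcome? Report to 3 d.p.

tax = 5.292 per unit

Social marginal cost = private MC + MEC = 61.968 + 1.088q.
Set SMC = demand: 61.968 + 1.088q = 68.823 - 3.464q → q* = 1.5059.
The Pigouvian tax equals MEC at q*: 4.300 + 0.659×1.5059 = 5.2924.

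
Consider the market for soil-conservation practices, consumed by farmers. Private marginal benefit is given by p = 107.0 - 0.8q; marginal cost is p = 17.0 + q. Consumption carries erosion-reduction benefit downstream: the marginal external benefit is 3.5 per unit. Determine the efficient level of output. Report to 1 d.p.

Social marginal benefit = demand + MEB = 110.5 - 0.8q.
Set SMB = MC: 110.5 - 0.8q = 17.0 + q → q* = 51.9444.

q* = 51.9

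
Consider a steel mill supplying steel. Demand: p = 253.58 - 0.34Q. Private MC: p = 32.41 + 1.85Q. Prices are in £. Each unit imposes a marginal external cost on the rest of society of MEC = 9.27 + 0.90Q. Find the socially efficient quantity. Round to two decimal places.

Social marginal cost = private MC + MEC = 41.68 + 2.75Q.
Set SMC = demand: 41.68 + 2.75Q = 253.58 - 0.34Q → Q* = 68.5761.

Q* = 68.58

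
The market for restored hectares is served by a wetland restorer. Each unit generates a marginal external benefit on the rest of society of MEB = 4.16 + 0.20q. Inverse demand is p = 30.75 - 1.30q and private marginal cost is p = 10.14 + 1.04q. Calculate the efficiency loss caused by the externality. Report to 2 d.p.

DWL = 8.19

Market equilibrium (private): 10.14 + 1.04q = 30.75 - 1.30q → q_m = 8.8077.
Social marginal cost = private MC − MEB = 5.98 + 0.84q.
Set SMC = demand: 5.98 + 0.84q = 30.75 - 1.30q → q* = 11.5748.
Height of the DWL triangle at q_m is demand(q_m) − SMC(q_m) = MEB(q_m) = 5.9215.
DWL = ½ × 2.7671 × 5.9215 = 8.1927.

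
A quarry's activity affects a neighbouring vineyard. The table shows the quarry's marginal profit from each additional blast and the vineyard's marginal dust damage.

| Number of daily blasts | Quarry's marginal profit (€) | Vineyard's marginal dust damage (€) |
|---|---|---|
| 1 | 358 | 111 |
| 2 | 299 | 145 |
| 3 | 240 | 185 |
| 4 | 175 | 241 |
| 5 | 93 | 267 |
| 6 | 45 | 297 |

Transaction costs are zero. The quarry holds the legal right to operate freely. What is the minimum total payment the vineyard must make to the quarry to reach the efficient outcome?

Left alone the quarry would choose level 6 (marginal profit stays positive).
Efficient level: k* = 3 (marginal profit ≥ marginal dust damage through 3).
The vineyard must at least cover the quarry's forgone profit from cutting 6→3: 175 + 93 + 45 = 313.

€313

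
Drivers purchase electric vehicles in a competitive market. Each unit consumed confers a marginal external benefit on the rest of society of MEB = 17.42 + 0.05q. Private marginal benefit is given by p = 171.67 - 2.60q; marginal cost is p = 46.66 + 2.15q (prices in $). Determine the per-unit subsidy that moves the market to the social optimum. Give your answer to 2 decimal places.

subsidy = $18.94 per unit

Social marginal benefit = demand + MEB = 189.09 - 2.55q.
Set SMB = MC: 189.09 - 2.55q = 46.66 + 2.15q → q* = 30.3043.
The Pigouvian subsidy equals MEB at q*: 17.42 + 0.05×30.3043 = 18.9352.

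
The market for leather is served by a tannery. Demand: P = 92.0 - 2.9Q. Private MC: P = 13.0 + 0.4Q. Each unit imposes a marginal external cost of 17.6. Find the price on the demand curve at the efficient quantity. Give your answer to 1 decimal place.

P = 38.0

Social marginal cost = private MC + MEC = 30.6 + 0.4Q.
Set SMC = demand: 30.6 + 0.4Q = 92.0 - 2.9Q → Q* = 18.6061.
Consumer price on the demand curve at Q*: 92.0 − 2.9×18.6061 = 38.0423.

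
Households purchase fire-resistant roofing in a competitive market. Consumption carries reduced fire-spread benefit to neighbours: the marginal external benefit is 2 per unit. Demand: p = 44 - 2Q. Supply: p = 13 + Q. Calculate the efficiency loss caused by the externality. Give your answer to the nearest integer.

DWL = 1

Market equilibrium (private): 13 + Q = 44 - 2Q → Q_m = 10.3333.
Social marginal benefit = demand + MEB = 46 - 2Q.
Set SMB = MC: 46 - 2Q = 13 + Q → Q* = 11.0000.
Height of the DWL triangle at Q_m is SMB(Q_m) − MC(Q_m) = MEB(Q_m) = 2.0000.
DWL = ½ × 0.6667 × 2.0000 = 0.6667.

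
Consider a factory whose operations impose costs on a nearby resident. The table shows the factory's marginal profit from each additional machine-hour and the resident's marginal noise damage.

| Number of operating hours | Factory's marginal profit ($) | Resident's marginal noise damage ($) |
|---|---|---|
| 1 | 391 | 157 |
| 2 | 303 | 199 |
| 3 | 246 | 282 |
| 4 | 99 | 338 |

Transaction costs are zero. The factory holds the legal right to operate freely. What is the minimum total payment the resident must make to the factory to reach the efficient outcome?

$345

Left alone the factory would choose level 4 (marginal profit stays positive).
Efficient level: k* = 2 (marginal profit ≥ marginal noise damage through 2).
The resident must at least cover the factory's forgone profit from cutting 4→2: 246 + 99 = 345.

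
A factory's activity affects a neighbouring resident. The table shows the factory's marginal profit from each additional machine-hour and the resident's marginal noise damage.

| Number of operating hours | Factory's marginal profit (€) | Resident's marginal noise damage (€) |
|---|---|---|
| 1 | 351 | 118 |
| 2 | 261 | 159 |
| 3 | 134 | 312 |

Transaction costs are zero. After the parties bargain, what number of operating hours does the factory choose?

2

Bargaining reaches the level where marginal profit last exceeds marginal noise damage.
That holds through level 2 (261 ≥ 159) but not at 3 (134 < 312).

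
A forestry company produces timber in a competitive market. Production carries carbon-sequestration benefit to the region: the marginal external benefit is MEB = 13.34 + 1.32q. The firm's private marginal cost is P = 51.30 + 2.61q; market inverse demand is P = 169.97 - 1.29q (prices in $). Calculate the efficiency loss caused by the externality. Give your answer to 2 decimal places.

DWL = $554.81

Market equilibrium (private): 51.30 + 2.61q = 169.97 - 1.29q → q_m = 30.4282.
Social marginal cost = private MC − MEB = 37.96 + 1.29q.
Set SMC = demand: 37.96 + 1.29q = 169.97 - 1.29q → q* = 51.1667.
Height of the DWL triangle at q_m is demand(q_m) − SMC(q_m) = MEB(q_m) = 53.5052.
DWL = ½ × 20.7385 × 53.5052 = 554.8088.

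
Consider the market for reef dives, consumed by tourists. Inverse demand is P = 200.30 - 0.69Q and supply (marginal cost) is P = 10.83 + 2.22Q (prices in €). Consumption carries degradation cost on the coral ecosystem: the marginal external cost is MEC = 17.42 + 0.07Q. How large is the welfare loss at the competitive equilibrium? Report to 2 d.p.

DWL = €81.04

Market equilibrium (private): 10.83 + 2.22Q = 200.30 - 0.69Q → Q_m = 65.1100.
Social marginal benefit = demand − MEC = 182.88 - 0.76Q.
Set SMB = MC: 182.88 - 0.76Q = 10.83 + 2.22Q → Q* = 57.7349.
The welfare-loss triangle has base |Q_m − Q*| and height MEC(Q_m) (the vertical gap between SMB and MC is zero at Q* and MEC at Q_m).
DWL = ½ × 7.3751 × 21.9777 = 81.0439.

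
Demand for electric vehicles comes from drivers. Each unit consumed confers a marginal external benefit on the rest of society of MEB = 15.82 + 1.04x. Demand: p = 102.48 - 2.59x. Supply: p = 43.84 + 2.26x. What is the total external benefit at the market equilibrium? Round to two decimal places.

Market equilibrium (private): 43.84 + 2.26x = 102.48 - 2.59x → x_m = 12.0907.
Total external benefit = ∫₀^{x_m} (15.82 + 1.04x) dx = 15.82×12.0907 + ½×1.04×12.0907² = 267.2911.

267.29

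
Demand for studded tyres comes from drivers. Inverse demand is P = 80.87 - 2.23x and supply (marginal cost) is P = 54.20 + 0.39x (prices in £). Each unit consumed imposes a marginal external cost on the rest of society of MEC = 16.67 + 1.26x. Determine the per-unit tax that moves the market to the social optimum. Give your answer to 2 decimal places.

tax = £19.92 per unit

Social marginal benefit = demand − MEC = 64.20 - 3.49x.
Set SMB = MC: 64.20 - 3.49x = 54.20 + 0.39x → x* = 2.5773.
The Pigouvian tax equals MEC at x*: 16.67 + 1.26×2.5773 = 19.9174.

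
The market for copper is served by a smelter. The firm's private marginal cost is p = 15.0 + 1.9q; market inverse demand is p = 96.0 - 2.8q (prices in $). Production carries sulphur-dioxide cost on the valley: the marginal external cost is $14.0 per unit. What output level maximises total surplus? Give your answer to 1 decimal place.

Social marginal cost = private MC + MEC = 29.0 + 1.9q.
Set SMC = demand: 29.0 + 1.9q = 96.0 - 2.8q → q* = 14.2553.

q* = 14.3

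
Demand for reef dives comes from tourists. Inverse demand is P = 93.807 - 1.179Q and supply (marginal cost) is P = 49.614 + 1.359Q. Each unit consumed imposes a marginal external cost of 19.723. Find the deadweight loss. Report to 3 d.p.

DWL = 76.635

Market equilibrium (private): 49.614 + 1.359Q = 93.807 - 1.179Q → Q_m = 17.4125.
Social marginal benefit = demand − MEC = 74.084 - 1.179Q.
Set SMB = MC: 74.084 - 1.179Q = 49.614 + 1.359Q → Q* = 9.6414.
Between Q* and Q_m the wedge MC − SMB runs linearly from 0 to MEC(Q_m), so the loss is a triangle.
DWL = ½ × 7.7711 × 19.7230 = 76.6347.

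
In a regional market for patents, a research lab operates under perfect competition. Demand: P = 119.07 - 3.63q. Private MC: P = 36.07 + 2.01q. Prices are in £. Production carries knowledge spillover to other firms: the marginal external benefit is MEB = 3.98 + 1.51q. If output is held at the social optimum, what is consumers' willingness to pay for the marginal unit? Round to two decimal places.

Social marginal cost = private MC − MEB = 32.09 + 0.50q.
Set SMC = demand: 32.09 + 0.50q = 119.07 - 3.63q → q* = 21.0605.
Consumer price on the demand curve at q*: 119.07 − 3.63×21.0605 = 42.6204.

P = £42.62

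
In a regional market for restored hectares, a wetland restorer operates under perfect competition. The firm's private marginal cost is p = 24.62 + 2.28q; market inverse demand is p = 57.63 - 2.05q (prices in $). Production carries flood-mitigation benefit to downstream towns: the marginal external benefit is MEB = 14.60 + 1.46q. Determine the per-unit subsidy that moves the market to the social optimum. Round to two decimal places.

Social marginal cost = private MC − MEB = 10.02 + 0.82q.
Set SMC = demand: 10.02 + 0.82q = 57.63 - 2.05q → q* = 16.5889.
The Pigouvian subsidy equals MEB at q*: 14.60 + 1.46×16.5889 = 38.8198.

subsidy = $38.82 per unit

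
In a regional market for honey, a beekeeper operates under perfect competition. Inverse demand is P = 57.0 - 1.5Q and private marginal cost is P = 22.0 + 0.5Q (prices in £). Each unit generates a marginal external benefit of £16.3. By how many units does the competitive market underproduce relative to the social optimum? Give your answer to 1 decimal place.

8.2 units

Market equilibrium (private): 22.0 + 0.5Q = 57.0 - 1.5Q → Q_m = 17.5000.
Social marginal cost = private MC − MEB = 5.7 + 0.5Q.
Set SMC = demand: 5.7 + 0.5Q = 57.0 - 1.5Q → Q* = 25.6500.
Gap = |17.5000 − 25.6500| = 8.1500.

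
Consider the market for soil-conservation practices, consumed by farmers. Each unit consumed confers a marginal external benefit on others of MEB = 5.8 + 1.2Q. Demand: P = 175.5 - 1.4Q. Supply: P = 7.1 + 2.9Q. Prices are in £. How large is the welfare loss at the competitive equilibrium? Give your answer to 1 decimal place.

Market equilibrium (private): 7.1 + 2.9Q = 175.5 - 1.4Q → Q_m = 39.1628.
Social marginal benefit = demand + MEB = 181.3 - 0.2Q.
Set SMB = MC: 181.3 - 0.2Q = 7.1 + 2.9Q → Q* = 56.1935.
Height of the DWL triangle at Q_m is SMB(Q_m) − MC(Q_m) = MEB(Q_m) = 52.7953.
DWL = ½ × 17.0307 × 52.7953 = 449.5705.

DWL = £449.6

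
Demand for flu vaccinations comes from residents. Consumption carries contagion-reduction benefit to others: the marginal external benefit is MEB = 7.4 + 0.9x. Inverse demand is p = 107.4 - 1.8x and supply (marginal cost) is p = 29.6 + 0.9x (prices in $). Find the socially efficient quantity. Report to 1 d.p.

Social marginal benefit = demand + MEB = 114.8 - 0.9x.
Set SMB = MC: 114.8 - 0.9x = 29.6 + 0.9x → x* = 47.3333.

x* = 47.3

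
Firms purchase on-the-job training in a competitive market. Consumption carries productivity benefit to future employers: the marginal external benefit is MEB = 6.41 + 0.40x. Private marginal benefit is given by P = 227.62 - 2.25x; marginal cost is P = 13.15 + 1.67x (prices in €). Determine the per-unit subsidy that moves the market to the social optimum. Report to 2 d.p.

subsidy = €31.51 per unit

Social marginal benefit = demand + MEB = 234.03 - 1.85x.
Set SMB = MC: 234.03 - 1.85x = 13.15 + 1.67x → x* = 62.7500.
The Pigouvian subsidy equals MEB at x*: 6.41 + 0.40×62.7500 = 31.5100.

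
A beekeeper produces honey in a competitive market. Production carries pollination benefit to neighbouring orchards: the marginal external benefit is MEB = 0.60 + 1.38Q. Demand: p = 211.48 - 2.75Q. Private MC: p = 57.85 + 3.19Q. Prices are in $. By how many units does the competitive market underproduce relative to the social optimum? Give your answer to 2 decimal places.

Market equilibrium (private): 57.85 + 3.19Q = 211.48 - 2.75Q → Q_m = 25.8636.
Social marginal cost = private MC − MEB = 57.25 + 1.81Q.
Set SMC = demand: 57.25 + 1.81Q = 211.48 - 2.75Q → Q* = 33.8224.
Gap = |25.8636 − 33.8224| = 7.9588.

7.96 units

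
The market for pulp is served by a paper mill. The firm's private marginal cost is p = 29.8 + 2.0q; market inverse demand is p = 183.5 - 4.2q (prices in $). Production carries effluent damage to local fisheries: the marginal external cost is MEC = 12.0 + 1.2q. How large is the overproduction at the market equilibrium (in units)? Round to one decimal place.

Market equilibrium (private): 29.8 + 2.0q = 183.5 - 4.2q → q_m = 24.7903.
Social marginal cost = private MC + MEC = 41.8 + 3.2q.
Set SMC = demand: 41.8 + 3.2q = 183.5 - 4.2q → q* = 19.1486.
Gap = |24.7903 − 19.1486| = 5.6417.

5.6 units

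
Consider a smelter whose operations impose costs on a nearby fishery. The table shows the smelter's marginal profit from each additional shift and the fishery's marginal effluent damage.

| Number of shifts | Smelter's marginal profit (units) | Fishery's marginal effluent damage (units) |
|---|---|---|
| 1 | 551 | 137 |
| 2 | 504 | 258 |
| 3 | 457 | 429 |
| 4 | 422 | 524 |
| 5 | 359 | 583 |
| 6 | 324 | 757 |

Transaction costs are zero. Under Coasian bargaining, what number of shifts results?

Bargaining reaches the level where marginal profit last exceeds marginal effluent damage.
That holds through level 3 (457 ≥ 429) but not at 4 (422 < 524).

3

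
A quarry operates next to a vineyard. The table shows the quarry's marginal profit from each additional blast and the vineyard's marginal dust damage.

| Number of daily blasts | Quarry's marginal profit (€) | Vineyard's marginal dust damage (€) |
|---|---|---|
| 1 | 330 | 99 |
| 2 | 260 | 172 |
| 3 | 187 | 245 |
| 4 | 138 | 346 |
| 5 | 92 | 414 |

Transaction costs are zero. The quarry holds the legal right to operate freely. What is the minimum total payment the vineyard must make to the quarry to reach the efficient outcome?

Left alone the quarry would choose level 5 (marginal profit stays positive).
Efficient level: k* = 2 (marginal profit ≥ marginal dust damage through 2).
The vineyard must at least cover the quarry's forgone profit from cutting 5→2: 187 + 138 + 92 = 417.

€417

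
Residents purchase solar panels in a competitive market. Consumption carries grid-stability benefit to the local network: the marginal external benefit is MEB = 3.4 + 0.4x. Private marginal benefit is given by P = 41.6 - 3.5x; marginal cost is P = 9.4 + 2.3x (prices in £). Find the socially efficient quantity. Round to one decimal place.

Social marginal benefit = demand + MEB = 45.0 - 3.1x.
Set SMB = MC: 45.0 - 3.1x = 9.4 + 2.3x → x* = 6.5926.

x* = 6.6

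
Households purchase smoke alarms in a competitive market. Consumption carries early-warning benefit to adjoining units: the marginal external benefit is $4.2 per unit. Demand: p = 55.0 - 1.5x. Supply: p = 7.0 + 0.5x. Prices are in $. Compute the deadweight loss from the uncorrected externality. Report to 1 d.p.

DWL = $4.4

Market equilibrium (private): 7.0 + 0.5x = 55.0 - 1.5x → x_m = 24.0000.
Social marginal benefit = demand + MEB = 59.2 - 1.5x.
Set SMB = MC: 59.2 - 1.5x = 7.0 + 0.5x → x* = 26.1000.
Height of the DWL triangle at x_m is SMB(x_m) − MC(x_m) = MEB(x_m) = 4.2000.
DWL = ½ × 2.1000 × 4.2000 = 4.4100.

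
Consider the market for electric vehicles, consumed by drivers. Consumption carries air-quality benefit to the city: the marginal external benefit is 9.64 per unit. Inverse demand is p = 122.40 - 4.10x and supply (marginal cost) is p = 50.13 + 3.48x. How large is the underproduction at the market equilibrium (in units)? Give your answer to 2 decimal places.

Market equilibrium (private): 50.13 + 3.48x = 122.40 - 4.10x → x_m = 9.5343.
Social marginal benefit = demand + MEB = 132.04 - 4.10x.
Set SMB = MC: 132.04 - 4.10x = 50.13 + 3.48x → x* = 10.8061.
Gap = |9.5343 − 10.8061| = 1.2718.

1.27 units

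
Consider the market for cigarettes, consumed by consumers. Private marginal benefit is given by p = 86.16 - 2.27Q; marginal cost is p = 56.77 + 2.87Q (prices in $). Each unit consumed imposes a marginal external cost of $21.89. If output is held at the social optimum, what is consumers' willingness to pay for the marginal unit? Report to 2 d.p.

P = $82.85

Social marginal benefit = demand − MEC = 64.27 - 2.27Q.
Set SMB = MC: 64.27 - 2.27Q = 56.77 + 2.87Q → Q* = 1.4591.
Consumer price on the demand curve at Q*: 86.16 − 2.27×1.4591 = 82.8478.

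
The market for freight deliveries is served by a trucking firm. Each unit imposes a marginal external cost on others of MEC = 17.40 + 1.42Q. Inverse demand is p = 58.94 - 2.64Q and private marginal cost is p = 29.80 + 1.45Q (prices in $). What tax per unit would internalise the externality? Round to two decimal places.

Social marginal cost = private MC + MEC = 47.20 + 2.87Q.
Set SMC = demand: 47.20 + 2.87Q = 58.94 - 2.64Q → Q* = 2.1307.
The Pigouvian tax equals MEC at Q*: 17.40 + 1.42×2.1307 = 20.4256.

tax = $20.43 per unit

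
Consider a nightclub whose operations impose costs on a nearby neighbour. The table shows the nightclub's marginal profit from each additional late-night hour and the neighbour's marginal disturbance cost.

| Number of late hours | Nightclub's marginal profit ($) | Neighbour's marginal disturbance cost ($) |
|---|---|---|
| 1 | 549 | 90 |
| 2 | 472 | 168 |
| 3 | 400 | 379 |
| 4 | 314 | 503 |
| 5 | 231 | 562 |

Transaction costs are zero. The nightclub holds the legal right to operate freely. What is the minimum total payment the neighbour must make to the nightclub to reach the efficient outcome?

$545

Left alone the nightclub would choose level 5 (marginal profit stays positive).
Efficient level: k* = 3 (marginal profit ≥ marginal disturbance cost through 3).
The neighbour must at least cover the nightclub's forgone profit from cutting 5→3: 314 + 231 = 545.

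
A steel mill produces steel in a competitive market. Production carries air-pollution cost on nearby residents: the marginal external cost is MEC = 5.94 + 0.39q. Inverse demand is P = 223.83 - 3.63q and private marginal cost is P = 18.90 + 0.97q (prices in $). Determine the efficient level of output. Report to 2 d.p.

Social marginal cost = private MC + MEC = 24.84 + 1.36q.
Set SMC = demand: 24.84 + 1.36q = 223.83 - 3.63q → q* = 39.8778.

q* = 39.88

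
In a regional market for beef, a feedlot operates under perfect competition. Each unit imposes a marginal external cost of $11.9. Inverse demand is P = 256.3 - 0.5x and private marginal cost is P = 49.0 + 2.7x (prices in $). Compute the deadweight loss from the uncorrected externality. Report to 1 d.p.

Market equilibrium (private): 49.0 + 2.7x = 256.3 - 0.5x → x_m = 64.7813.
Social marginal cost = private MC + MEC = 60.9 + 2.7x.
Set SMC = demand: 60.9 + 2.7x = 256.3 - 0.5x → x* = 61.0625.
The loss is the area between SMC and demand from x* to x_m; with linear curves that's a triangle of height MEC(x_m).
DWL = ½ × 3.7188 × 11.9000 = 22.1269.

DWL = $22.1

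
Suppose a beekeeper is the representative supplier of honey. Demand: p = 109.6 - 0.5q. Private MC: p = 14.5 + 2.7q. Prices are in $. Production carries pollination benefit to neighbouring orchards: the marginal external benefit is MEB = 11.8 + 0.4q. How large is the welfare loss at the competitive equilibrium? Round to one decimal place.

Market equilibrium (private): 14.5 + 2.7q = 109.6 - 0.5q → q_m = 29.7188.
Social marginal cost = private MC − MEB = 2.7 + 2.3q.
Set SMC = demand: 2.7 + 2.3q = 109.6 - 0.5q → q* = 38.1786.
The loss is the area between SMC and demand from q* to q_m; with linear curves that's a triangle of height MEB(q_m).
DWL = ½ × 8.4598 × 23.6875 = 100.1958.

DWL = $100.2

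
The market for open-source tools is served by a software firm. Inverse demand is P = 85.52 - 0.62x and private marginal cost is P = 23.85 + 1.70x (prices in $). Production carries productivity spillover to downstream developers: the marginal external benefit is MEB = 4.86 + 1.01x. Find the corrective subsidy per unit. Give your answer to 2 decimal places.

subsidy = $56.15 per unit

Social marginal cost = private MC − MEB = 18.99 + 0.69x.
Set SMC = demand: 18.99 + 0.69x = 85.52 - 0.62x → x* = 50.7863.
The Pigouvian subsidy equals MEB at x*: 4.86 + 1.01×50.7863 = 56.1542.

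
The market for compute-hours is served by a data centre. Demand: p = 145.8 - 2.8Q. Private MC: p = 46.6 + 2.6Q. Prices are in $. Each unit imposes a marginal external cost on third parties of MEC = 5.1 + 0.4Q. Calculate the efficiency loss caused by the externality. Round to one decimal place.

DWL = $13.4

Market equilibrium (private): 46.6 + 2.6Q = 145.8 - 2.8Q → Q_m = 18.3704.
Social marginal cost = private MC + MEC = 51.7 + 3.0Q.
Set SMC = demand: 51.7 + 3.0Q = 145.8 - 2.8Q → Q* = 16.2241.
Between Q* and Q_m the wedge SMC − demand runs linearly from 0 to MEC(Q_m), so the loss is a triangle.
DWL = ½ × 2.1463 × 12.4481 = 13.3587.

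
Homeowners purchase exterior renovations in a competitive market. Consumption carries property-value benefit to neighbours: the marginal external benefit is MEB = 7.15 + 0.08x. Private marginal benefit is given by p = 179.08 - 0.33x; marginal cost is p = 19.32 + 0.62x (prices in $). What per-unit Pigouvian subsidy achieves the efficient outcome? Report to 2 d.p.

subsidy = $22.50 per unit

Social marginal benefit = demand + MEB = 186.23 - 0.25x.
Set SMB = MC: 186.23 - 0.25x = 19.32 + 0.62x → x* = 191.8506.
The Pigouvian subsidy equals MEB at x*: 7.15 + 0.08×191.8506 = 22.4980.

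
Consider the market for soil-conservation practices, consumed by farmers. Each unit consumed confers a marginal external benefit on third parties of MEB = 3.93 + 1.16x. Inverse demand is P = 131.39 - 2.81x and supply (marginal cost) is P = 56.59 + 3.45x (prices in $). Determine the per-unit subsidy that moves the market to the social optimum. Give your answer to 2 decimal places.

subsidy = $21.84 per unit

Social marginal benefit = demand + MEB = 135.32 - 1.65x.
Set SMB = MC: 135.32 - 1.65x = 56.59 + 3.45x → x* = 15.4373.
The Pigouvian subsidy equals MEB at x*: 3.93 + 1.16×15.4373 = 21.8373.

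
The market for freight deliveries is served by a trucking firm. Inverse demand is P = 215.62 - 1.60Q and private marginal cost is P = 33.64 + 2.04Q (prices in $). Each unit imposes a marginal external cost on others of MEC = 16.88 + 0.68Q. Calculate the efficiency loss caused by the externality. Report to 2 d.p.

DWL = $299.58

Market equilibrium (private): 33.64 + 2.04Q = 215.62 - 1.60Q → Q_m = 49.9945.
Social marginal cost = private MC + MEC = 50.52 + 2.72Q.
Set SMC = demand: 50.52 + 2.72Q = 215.62 - 1.60Q → Q* = 38.2176.
The welfare-loss triangle has base |Q_m − Q*| and height MEC(Q_m) (the vertical gap between SMC and demand is zero at Q* and MEC at Q_m).
DWL = ½ × 11.7769 × 50.8763 = 299.5825.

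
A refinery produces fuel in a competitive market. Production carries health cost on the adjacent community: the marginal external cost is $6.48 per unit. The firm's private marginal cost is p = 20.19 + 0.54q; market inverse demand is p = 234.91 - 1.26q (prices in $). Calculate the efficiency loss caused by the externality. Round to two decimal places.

DWL = $11.66

Market equilibrium (private): 20.19 + 0.54q = 234.91 - 1.26q → q_m = 119.2889.
Social marginal cost = private MC + MEC = 26.67 + 0.54q.
Set SMC = demand: 26.67 + 0.54q = 234.91 - 1.26q → q* = 115.6889.
The welfare-loss triangle has base |q_m − q*| and height MEC(q_m) (the vertical gap between SMC and demand is zero at q* and MEC at q_m).
DWL = ½ × 3.6000 × 6.4800 = 11.6640.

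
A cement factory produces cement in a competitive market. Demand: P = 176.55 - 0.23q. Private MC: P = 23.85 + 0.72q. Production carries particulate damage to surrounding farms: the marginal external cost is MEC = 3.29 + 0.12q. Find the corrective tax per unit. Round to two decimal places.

Social marginal cost = private MC + MEC = 27.14 + 0.84q.
Set SMC = demand: 27.14 + 0.84q = 176.55 - 0.23q → q* = 139.6355.
The Pigouvian tax equals MEC at q*: 3.29 + 0.12×139.6355 = 20.0463.

tax = 20.05 per unit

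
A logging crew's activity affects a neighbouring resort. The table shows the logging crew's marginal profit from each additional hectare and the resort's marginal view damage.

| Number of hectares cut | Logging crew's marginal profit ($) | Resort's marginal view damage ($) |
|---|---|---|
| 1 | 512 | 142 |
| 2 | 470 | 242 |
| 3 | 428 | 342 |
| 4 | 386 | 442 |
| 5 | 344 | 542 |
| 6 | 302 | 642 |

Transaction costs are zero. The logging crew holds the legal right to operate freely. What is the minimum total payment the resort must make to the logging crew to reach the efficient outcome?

Left alone the logging crew would choose level 6 (marginal profit stays positive).
Efficient level: k* = 3 (marginal profit ≥ marginal view damage through 3).
The resort must at least cover the logging crew's forgone profit from cutting 6→3: 386 + 344 + 302 = 1032.

$1032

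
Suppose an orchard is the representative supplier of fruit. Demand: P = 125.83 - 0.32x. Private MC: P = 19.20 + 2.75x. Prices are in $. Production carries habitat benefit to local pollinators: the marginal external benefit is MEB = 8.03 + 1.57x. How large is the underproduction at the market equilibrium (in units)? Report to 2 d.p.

41.71 units

Market equilibrium (private): 19.20 + 2.75x = 125.83 - 0.32x → x_m = 34.7329.
Social marginal cost = private MC − MEB = 11.17 + 1.18x.
Set SMC = demand: 11.17 + 1.18x = 125.83 - 0.32x → x* = 76.4400.
Gap = |34.7329 − 76.4400| = 41.7071.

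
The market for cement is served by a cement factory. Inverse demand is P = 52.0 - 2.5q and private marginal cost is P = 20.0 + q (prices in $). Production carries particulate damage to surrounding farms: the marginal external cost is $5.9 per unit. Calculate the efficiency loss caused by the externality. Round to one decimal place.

DWL = $5.0

Market equilibrium (private): 20.0 + q = 52.0 - 2.5q → q_m = 9.1429.
Social marginal cost = private MC + MEC = 25.9 + q.
Set SMC = demand: 25.9 + q = 52.0 - 2.5q → q* = 7.4571.
The loss is the area between SMC and demand from q* to q_m; with linear curves that's a triangle of height MEC(q_m).
DWL = ½ × 1.6858 × 5.9000 = 4.9731.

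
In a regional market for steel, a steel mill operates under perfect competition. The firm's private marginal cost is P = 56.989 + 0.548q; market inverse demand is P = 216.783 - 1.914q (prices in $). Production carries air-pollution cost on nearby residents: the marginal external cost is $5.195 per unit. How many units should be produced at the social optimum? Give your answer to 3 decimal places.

Social marginal cost = private MC + MEC = 62.184 + 0.548q.
Set SMC = demand: 62.184 + 0.548q = 216.783 - 1.914q → q* = 62.7941.

q* = 62.794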